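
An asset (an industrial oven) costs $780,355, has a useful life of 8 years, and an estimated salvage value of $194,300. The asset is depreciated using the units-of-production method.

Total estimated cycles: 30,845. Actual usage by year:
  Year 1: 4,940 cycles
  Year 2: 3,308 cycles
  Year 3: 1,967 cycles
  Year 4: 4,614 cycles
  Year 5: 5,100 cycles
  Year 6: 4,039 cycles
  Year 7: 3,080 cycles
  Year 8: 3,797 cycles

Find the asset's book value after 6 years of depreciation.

$324,963

Depreciable base = $780,355 − $194,300 = $586,055.
Rate = $586,055 / 30,845 cycles = $19 per cycle.
Year 1: 4,940 × $19 = $93,860. Book value $686,495.
Year 2: 3,308 × $19 = $62,852. Book value $623,643.
Year 3: 1,967 × $19 = $37,373. Book value $586,270.
Year 4: 4,614 × $19 = $87,666. Book value $498,604.
Year 5: 5,100 × $19 = $96,900. Book value $401,704.
Year 6: 4,039 × $19 = $76,741. Book value $324,963.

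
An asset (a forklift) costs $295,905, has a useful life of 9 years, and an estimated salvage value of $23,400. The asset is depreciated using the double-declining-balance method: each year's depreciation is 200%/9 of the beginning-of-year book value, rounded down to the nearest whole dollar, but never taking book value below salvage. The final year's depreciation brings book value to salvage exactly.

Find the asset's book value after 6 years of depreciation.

Depreciable base = $295,905 − $23,400 = $272,505.
Year 1: ⌊$295,905 × 200%/9⌋ = $65,756. Book value $230,149.
Year 2: ⌊$230,149 × 200%/9⌋ = $51,144. Book value $179,005.
Year 3: ⌊$179,005 × 200%/9⌋ = $39,778. Book value $139,227.
Year 4: ⌊$139,227 × 200%/9⌋ = $30,939. Book value $108,288.
Year 5: ⌊$108,288 × 200%/9⌋ = $24,064. Book value $84,224.
Year 6: ⌊$84,224 × 200%/9⌋ = $18,716. Book value $65,508.

$65,508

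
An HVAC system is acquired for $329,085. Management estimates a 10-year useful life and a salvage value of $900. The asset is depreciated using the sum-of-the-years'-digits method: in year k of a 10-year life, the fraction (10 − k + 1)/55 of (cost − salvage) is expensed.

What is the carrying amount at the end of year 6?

Depreciable base = $329,085 − $900 = $328,185.
Sum of the years' digits = 10+9+8+7+6+5+4+3+2+1 = 55.
Year 1: $328,185 × 10/55 = $59,670. Book value $269,415.
Year 2: $328,185 × 9/55 = $53,703. Book value $215,712.
Year 3: $328,185 × 8/55 = $47,736. Book value $167,976.
Year 4: $328,185 × 7/55 = $41,769. Book value $126,207.
Year 5: $328,185 × 6/55 = $35,802. Book value $90,405.
Year 6: $328,185 × 5/55 = $29,835. Book value $60,570.

$60,570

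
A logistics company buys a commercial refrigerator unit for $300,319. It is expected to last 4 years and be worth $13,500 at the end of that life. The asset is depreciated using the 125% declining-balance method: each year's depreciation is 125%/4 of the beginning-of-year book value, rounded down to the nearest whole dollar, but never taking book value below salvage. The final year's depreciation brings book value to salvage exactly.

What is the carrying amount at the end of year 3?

$97,590

Depreciable base = $300,319 − $13,500 = $286,819.
Year 1: ⌊$300,319 × 125%/4⌋ = $93,849. Book value $206,470.
Year 2: ⌊$206,470 × 125%/4⌋ = $64,521. Book value $141,949.
Year 3: ⌊$141,949 × 125%/4⌋ = $44,359. Book value $97,590.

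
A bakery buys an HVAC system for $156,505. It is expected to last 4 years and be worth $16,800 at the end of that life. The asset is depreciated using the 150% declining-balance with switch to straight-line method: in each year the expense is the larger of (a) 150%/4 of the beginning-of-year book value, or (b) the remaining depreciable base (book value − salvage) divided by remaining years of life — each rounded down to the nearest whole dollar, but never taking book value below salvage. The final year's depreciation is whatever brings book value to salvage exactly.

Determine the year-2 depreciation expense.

$36,681

Depreciable base = $156,505 − $16,800 = $139,705.
Year 1: DB = ⌊$156,505 × 150%/4⌋ = $58,689; SL = ⌊$139,705/4⌋ = $34,926 → take DB $58,689. Book value $97,816.
Year 2: DB = ⌊$97,816 × 150%/4⌋ = $36,681; SL = ⌊$81,016/3⌋ = $27,005 → take DB $36,681. Book value $61,135.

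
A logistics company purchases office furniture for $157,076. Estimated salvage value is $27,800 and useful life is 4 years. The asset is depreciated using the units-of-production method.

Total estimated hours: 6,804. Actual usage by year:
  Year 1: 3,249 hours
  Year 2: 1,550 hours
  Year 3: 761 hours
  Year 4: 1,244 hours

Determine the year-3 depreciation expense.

Depreciable base = $157,076 − $27,800 = $129,276.
Rate = $129,276 / 6,804 hours = $19 per hour.
Year 1: 3,249 × $19 = $61,731. Book value $95,345.
Year 2: 1,550 × $19 = $29,450. Book value $65,895.
Year 3: 761 × $19 = $14,459. Book value $51,436.

$14,459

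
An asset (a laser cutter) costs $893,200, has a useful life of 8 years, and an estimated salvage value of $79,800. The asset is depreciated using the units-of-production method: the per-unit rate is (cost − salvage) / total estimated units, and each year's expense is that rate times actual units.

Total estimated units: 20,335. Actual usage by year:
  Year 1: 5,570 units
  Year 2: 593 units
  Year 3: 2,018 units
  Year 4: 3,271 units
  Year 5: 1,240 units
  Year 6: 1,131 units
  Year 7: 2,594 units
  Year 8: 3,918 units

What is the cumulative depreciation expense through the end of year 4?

Depreciable base = $893,200 − $79,800 = $813,400.
Rate = $813,400 / 20,335 units = $40 per unit.
Year 1: 5,570 × $40 = $222,800. Book value $670,400.
Year 2: 593 × $40 = $23,720. Book value $646,680.
Year 3: 2,018 × $40 = $80,720. Book value $565,960.
Year 4: 3,271 × $40 = $130,840. Book value $435,120.
Accumulated through year 4 = $893,200 − $435,120 = $458,080.

$458,080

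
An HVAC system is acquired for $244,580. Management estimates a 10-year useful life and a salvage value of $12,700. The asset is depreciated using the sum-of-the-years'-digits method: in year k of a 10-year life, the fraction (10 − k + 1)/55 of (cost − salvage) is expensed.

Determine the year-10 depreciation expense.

Depreciable base = $244,580 − $12,700 = $231,880.
Sum of the years' digits = 10+9+8+7+6+5+4+3+2+1 = 55.
Year 1: $231,880 × 10/55 = $42,160. Book value $202,420.
Year 2: $231,880 × 9/55 = $37,944. Book value $164,476.
Year 3: $231,880 × 8/55 = $33,728. Book value $130,748.
Year 4: $231,880 × 7/55 = $29,512. Book value $101,236.
Year 5: $231,880 × 6/55 = $25,296. Book value $75,940.
Year 6: $231,880 × 5/55 = $21,080. Book value $54,860.
Year 7: $231,880 × 4/55 = $16,864. Book value $37,996.
Year 8: $231,880 × 3/55 = $12,648. Book value $25,348.
Year 9: $231,880 × 2/55 = $8,432. Book value $16,916.
Year 10: $231,880 × 1/55 = $4,216. Book value $12,700.

$4,216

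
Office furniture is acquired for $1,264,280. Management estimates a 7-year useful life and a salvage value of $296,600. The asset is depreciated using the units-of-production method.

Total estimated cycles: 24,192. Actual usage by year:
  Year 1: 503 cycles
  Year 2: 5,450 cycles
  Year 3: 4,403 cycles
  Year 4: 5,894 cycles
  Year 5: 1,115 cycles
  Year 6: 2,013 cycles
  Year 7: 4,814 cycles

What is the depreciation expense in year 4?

Depreciable base = $1,264,280 − $296,600 = $967,680.
Rate = $967,680 / 24,192 cycles = $40 per cycle.
Year 1: 503 × $40 = $20,120. Book value $1,244,160.
Year 2: 5,450 × $40 = $218,000. Book value $1,026,160.
Year 3: 4,403 × $40 = $176,120. Book value $850,040.
Year 4: 5,894 × $40 = $235,760. Book value $614,280.

$235,760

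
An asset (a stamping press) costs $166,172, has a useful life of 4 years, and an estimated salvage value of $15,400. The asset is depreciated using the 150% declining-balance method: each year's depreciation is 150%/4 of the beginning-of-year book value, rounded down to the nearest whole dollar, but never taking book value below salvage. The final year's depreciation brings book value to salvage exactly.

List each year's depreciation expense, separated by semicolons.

Depreciable base = $166,172 − $15,400 = $150,772.
Year 1: ⌊$166,172 × 150%/4⌋ = $62,314. Book value $103,858.
Year 2: ⌊$103,858 × 150%/4⌋ = $38,946. Book value $64,912.
Year 3: ⌊$64,912 × 150%/4⌋ = $24,342. Book value $40,570.
Year 4 (final): $40,570 − $15,400 = $25,170. Book value $15,400.

$62,314; $38,946; $24,342; $25,170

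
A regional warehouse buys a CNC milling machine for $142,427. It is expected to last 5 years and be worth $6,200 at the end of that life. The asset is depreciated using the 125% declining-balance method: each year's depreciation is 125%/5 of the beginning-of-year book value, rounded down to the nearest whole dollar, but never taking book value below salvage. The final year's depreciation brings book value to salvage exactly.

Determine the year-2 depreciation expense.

Depreciable base = $142,427 − $6,200 = $136,227.
Year 1: ⌊$142,427 × 125%/5⌋ = $35,606. Book value $106,821.
Year 2: ⌊$106,821 × 125%/5⌋ = $26,705. Book value $80,116.

$26,705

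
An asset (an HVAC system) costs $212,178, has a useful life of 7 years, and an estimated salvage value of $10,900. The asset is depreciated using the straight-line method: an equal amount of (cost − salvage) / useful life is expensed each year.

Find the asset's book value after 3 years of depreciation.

Depreciable base = $212,178 − $10,900 = $201,278.
Annual expense = $201,278 / 7 = $28,754.
End of year 1: book value $183,424.
End of year 2: book value $154,670.
End of year 3: book value $125,916.

$125,916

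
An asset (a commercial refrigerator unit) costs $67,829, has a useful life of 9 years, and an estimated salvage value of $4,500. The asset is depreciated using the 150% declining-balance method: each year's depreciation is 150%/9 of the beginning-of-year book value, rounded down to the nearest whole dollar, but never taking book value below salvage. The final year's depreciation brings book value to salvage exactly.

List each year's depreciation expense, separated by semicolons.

Depreciable base = $67,829 − $4,500 = $63,329.
Year 1: ⌊$67,829 × 150%/9⌋ = $11,304. Book value $56,525.
Year 2: ⌊$56,525 × 150%/9⌋ = $9,420. Book value $47,105.
Year 3: ⌊$47,105 × 150%/9⌋ = $7,850. Book value $39,255.
Year 4: ⌊$39,255 × 150%/9⌋ = $6,542. Book value $32,713.
Year 5: ⌊$32,713 × 150%/9⌋ = $5,452. Book value $27,261.
Year 6: ⌊$27,261 × 150%/9⌋ = $4,543. Book value $22,718.
Year 7: ⌊$22,718 × 150%/9⌋ = $3,786. Book value $18,932.
Year 8: ⌊$18,932 × 150%/9⌋ = $3,155. Book value $15,777.
Year 9 (final): $15,777 − $4,500 = $11,277. Book value $4,500.

$11,304; $9,420; $7,850; $6,542; $5,452; $4,543; $3,786; $3,155; $11,277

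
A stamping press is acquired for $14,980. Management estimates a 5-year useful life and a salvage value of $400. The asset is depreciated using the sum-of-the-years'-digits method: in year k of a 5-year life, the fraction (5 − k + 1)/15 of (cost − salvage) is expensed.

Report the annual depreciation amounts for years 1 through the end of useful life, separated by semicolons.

Depreciable base = $14,980 − $400 = $14,580.
Sum of the years' digits = 5+4+3+2+1 = 15.
Year 1: $14,580 × 5/15 = $4,860. Book value $10,120.
Year 2: $14,580 × 4/15 = $3,888. Book value $6,232.
Year 3: $14,580 × 3/15 = $2,916. Book value $3,316.
Year 4: $14,580 × 2/15 = $1,944. Book value $1,372.
Year 5: $14,580 × 1/15 = $972. Book value $400.

$4,860; $3,888; $2,916; $1,944; $972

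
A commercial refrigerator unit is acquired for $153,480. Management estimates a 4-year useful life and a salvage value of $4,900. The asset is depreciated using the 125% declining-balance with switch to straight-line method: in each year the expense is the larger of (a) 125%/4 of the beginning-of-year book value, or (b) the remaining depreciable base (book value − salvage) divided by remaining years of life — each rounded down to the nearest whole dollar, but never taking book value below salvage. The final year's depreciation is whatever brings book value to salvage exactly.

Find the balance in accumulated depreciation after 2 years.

Depreciable base = $153,480 − $4,900 = $148,580.
Year 1: DB = ⌊$153,480 × 125%/4⌋ = $47,962; SL = ⌊$148,580/4⌋ = $37,145 → take DB $47,962. Book value $105,518.
Year 2: DB = ⌊$105,518 × 125%/4⌋ = $32,974; SL = ⌊$100,618/3⌋ = $33,539 → take SL $33,539. Book value $71,979.
Accumulated through year 2 = $153,480 − $71,979 = $81,501.

$81,501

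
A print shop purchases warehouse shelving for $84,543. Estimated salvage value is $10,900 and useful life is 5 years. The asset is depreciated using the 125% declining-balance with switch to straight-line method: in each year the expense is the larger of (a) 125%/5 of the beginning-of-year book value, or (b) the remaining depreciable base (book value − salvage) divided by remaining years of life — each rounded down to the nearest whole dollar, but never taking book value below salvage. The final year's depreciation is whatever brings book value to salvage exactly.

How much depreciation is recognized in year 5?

$12,219

Depreciable base = $84,543 − $10,900 = $73,643.
Year 1: DB = ⌊$84,543 × 125%/5⌋ = $21,135; SL = ⌊$73,643/5⌋ = $14,728 → take DB $21,135. Book value $63,408.
Year 2: DB = ⌊$63,408 × 125%/5⌋ = $15,852; SL = ⌊$52,508/4⌋ = $13,127 → take DB $15,852. Book value $47,556.
Year 3: DB = ⌊$47,556 × 125%/5⌋ = $11,889; SL = ⌊$36,656/3⌋ = $12,218 → take SL $12,218. Book value $35,338.
Year 4: DB = ⌊$35,338 × 125%/5⌋ = $8,834; SL = ⌊$24,438/2⌋ = $12,219 → take SL $12,219. Book value $23,119.
Year 5 (final): $23,119 − $10,900 = $12,219. Book value $10,900.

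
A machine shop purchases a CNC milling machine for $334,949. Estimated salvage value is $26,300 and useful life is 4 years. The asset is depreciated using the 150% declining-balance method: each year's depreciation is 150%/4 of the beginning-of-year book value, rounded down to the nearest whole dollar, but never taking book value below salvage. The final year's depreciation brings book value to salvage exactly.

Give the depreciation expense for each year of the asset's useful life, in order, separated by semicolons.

$125,605; $78,504; $49,065; $55,475

Depreciable base = $334,949 − $26,300 = $308,649.
Year 1: ⌊$334,949 × 150%/4⌋ = $125,605. Book value $209,344.
Year 2: ⌊$209,344 × 150%/4⌋ = $78,504. Book value $130,840.
Year 3: ⌊$130,840 × 150%/4⌋ = $49,065. Book value $81,775.
Year 4 (final): $81,775 − $26,300 = $55,475. Book value $26,300.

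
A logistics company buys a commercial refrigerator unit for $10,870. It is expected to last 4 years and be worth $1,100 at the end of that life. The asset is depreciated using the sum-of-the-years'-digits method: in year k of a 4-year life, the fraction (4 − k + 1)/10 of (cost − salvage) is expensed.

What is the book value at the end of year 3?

$2,077

Depreciable base = $10,870 − $1,100 = $9,770.
Sum of the years' digits = 4+3+2+1 = 10.
Year 1: $9,770 × 4/10 = $3,908. Book value $6,962.
Year 2: $9,770 × 3/10 = $2,931. Book value $4,031.
Year 3: $9,770 × 2/10 = $1,954. Book value $2,077.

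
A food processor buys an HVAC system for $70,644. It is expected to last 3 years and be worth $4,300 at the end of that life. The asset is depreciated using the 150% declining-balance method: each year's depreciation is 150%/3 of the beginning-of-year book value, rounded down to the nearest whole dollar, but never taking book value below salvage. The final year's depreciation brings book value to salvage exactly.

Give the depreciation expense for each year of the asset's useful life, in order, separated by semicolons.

Depreciable base = $70,644 − $4,300 = $66,344.
Year 1: ⌊$70,644 × 150%/3⌋ = $35,322. Book value $35,322.
Year 2: ⌊$35,322 × 150%/3⌋ = $17,661. Book value $17,661.
Year 3 (final): $17,661 − $4,300 = $13,361. Book value $4,300.

$35,322; $17,661; $13,361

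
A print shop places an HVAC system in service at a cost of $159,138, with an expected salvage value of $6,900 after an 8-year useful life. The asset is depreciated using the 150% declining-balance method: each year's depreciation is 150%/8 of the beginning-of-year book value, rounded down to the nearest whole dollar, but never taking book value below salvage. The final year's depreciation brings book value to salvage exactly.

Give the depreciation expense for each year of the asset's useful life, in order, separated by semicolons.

$29,838; $24,243; $19,698; $16,004; $13,004; $10,565; $8,584; $30,302

Depreciable base = $159,138 − $6,900 = $152,238.
Year 1: ⌊$159,138 × 150%/8⌋ = $29,838. Book value $129,300.
Year 2: ⌊$129,300 × 150%/8⌋ = $24,243. Book value $105,057.
Year 3: ⌊$105,057 × 150%/8⌋ = $19,698. Book value $85,359.
Year 4: ⌊$85,359 × 150%/8⌋ = $16,004. Book value $69,355.
Year 5: ⌊$69,355 × 150%/8⌋ = $13,004. Book value $56,351.
Year 6: ⌊$56,351 × 150%/8⌋ = $10,565. Book value $45,786.
Year 7: ⌊$45,786 × 150%/8⌋ = $8,584. Book value $37,202.
Year 8 (final): $37,202 − $6,900 = $30,302. Book value $6,900.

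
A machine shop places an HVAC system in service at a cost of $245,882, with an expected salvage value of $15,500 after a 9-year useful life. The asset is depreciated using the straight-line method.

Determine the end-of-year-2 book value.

$194,686

Depreciable base = $245,882 − $15,500 = $230,382.
Annual expense = $230,382 / 9 = $25,598.
End of year 1: book value $220,284.
End of year 2: book value $194,686.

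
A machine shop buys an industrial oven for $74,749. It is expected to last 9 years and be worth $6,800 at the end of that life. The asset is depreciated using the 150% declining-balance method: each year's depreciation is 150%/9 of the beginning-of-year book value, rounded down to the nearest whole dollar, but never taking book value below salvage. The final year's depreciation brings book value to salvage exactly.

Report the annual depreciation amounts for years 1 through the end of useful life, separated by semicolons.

Depreciable base = $74,749 − $6,800 = $67,949.
Year 1: ⌊$74,749 × 150%/9⌋ = $12,458. Book value $62,291.
Year 2: ⌊$62,291 × 150%/9⌋ = $10,381. Book value $51,910.
Year 3: ⌊$51,910 × 150%/9⌋ = $8,651. Book value $43,259.
Year 4: ⌊$43,259 × 150%/9⌋ = $7,209. Book value $36,050.
Year 5: ⌊$36,050 × 150%/9⌋ = $6,008. Book value $30,042.
Year 6: ⌊$30,042 × 150%/9⌋ = $5,007. Book value $25,035.
Year 7: ⌊$25,035 × 150%/9⌋ = $4,172. Book value $20,863.
Year 8: ⌊$20,863 × 150%/9⌋ = $3,477. Book value $17,386.
Year 9 (final): $17,386 − $6,800 = $10,586. Book value $6,800.

$12,458; $10,381; $8,651; $7,209; $6,008; $5,007; $4,172; $3,477; $10,586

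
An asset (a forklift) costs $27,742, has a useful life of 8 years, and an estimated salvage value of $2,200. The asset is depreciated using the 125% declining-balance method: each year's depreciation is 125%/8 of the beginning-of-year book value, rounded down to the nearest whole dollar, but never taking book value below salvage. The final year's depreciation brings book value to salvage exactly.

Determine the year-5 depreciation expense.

Depreciable base = $27,742 − $2,200 = $25,542.
Year 1: ⌊$27,742 × 125%/8⌋ = $4,334. Book value $23,408.
Year 2: ⌊$23,408 × 125%/8⌋ = $3,657. Book value $19,751.
Year 3: ⌊$19,751 × 125%/8⌋ = $3,086. Book value $16,665.
Year 4: ⌊$16,665 × 125%/8⌋ = $2,603. Book value $14,062.
Year 5: ⌊$14,062 × 125%/8⌋ = $2,197. Book value $11,865.

$2,197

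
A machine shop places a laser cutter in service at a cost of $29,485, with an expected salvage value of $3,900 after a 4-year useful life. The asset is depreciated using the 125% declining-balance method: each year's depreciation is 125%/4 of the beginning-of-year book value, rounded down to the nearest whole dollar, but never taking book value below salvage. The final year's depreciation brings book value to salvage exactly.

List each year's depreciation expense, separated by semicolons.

Depreciable base = $29,485 − $3,900 = $25,585.
Year 1: ⌊$29,485 × 125%/4⌋ = $9,214. Book value $20,271.
Year 2: ⌊$20,271 × 125%/4⌋ = $6,334. Book value $13,937.
Year 3: ⌊$13,937 × 125%/4⌋ = $4,355. Book value $9,582.
Year 4 (final): $9,582 − $3,900 = $5,682. Book value $3,900.

$9,214; $6,334; $4,355; $5,682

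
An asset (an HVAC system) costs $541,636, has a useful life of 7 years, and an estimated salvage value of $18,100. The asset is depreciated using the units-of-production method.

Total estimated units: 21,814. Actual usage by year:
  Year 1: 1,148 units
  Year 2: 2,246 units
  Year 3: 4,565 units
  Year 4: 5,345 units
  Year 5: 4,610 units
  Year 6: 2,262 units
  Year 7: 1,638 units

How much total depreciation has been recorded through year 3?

Depreciable base = $541,636 − $18,100 = $523,536.
Rate = $523,536 / 21,814 units = $24 per unit.
Year 1: 1,148 × $24 = $27,552. Book value $514,084.
Year 2: 2,246 × $24 = $53,904. Book value $460,180.
Year 3: 4,565 × $24 = $109,560. Book value $350,620.
Accumulated through year 3 = $541,636 − $350,620 = $191,016.

$191,016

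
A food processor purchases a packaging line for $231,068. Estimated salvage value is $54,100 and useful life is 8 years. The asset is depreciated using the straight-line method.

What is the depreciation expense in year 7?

$22,121

Depreciable base = $231,068 − $54,100 = $176,968.
Annual expense = $176,968 / 8 = $22,121.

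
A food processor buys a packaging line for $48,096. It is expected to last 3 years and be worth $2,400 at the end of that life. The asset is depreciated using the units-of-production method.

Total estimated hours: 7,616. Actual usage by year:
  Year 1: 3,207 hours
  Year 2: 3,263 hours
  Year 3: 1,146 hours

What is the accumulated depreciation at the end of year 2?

$38,820

Depreciable base = $48,096 − $2,400 = $45,696.
Rate = $45,696 / 7,616 hours = $6 per hour.
Year 1: 3,207 × $6 = $19,242. Book value $28,854.
Year 2: 3,263 × $6 = $19,578. Book value $9,276.
Accumulated through year 2 = $48,096 − $9,276 = $38,820.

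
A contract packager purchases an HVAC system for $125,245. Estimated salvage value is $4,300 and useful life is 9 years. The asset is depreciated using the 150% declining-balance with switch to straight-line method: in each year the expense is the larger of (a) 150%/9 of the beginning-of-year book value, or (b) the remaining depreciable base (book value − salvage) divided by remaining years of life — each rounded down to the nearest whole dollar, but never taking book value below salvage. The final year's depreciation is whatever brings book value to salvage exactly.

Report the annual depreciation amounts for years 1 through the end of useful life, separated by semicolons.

$20,874; $17,395; $14,496; $12,080; $11,220; $11,220; $11,220; $11,220; $11,220

Depreciable base = $125,245 − $4,300 = $120,945.
Year 1: DB = ⌊$125,245 × 150%/9⌋ = $20,874; SL = ⌊$120,945/9⌋ = $13,438 → take DB $20,874. Book value $104,371.
Year 2: DB = ⌊$104,371 × 150%/9⌋ = $17,395; SL = ⌊$100,071/8⌋ = $12,508 → take DB $17,395. Book value $86,976.
Year 3: DB = ⌊$86,976 × 150%/9⌋ = $14,496; SL = ⌊$82,676/7⌋ = $11,810 → take DB $14,496. Book value $72,480.
Year 4: DB = ⌊$72,480 × 150%/9⌋ = $12,080; SL = ⌊$68,180/6⌋ = $11,363 → take DB $12,080. Book value $60,400.
Year 5: DB = ⌊$60,400 × 150%/9⌋ = $10,066; SL = ⌊$56,100/5⌋ = $11,220 → take SL $11,220. Book value $49,180.
Year 6: DB = ⌊$49,180 × 150%/9⌋ = $8,196; SL = ⌊$44,880/4⌋ = $11,220 → take SL $11,220. Book value $37,960.
Year 7: DB = ⌊$37,960 × 150%/9⌋ = $6,326; SL = ⌊$33,660/3⌋ = $11,220 → take SL $11,220. Book value $26,740.
Year 8: DB = ⌊$26,740 × 150%/9⌋ = $4,456; SL = ⌊$22,440/2⌋ = $11,220 → take SL $11,220. Book value $15,520.
Year 9 (final): $15,520 − $4,300 = $11,220. Book value $4,300.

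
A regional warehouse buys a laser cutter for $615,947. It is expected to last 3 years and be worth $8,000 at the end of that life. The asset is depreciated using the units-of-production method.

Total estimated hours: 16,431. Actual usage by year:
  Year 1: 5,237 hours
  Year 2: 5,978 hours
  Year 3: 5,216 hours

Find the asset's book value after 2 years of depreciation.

$200,992

Depreciable base = $615,947 − $8,000 = $607,947.
Rate = $607,947 / 16,431 hours = $37 per hour.
Year 1: 5,237 × $37 = $193,769. Book value $422,178.
Year 2: 5,978 × $37 = $221,186. Book value $200,992.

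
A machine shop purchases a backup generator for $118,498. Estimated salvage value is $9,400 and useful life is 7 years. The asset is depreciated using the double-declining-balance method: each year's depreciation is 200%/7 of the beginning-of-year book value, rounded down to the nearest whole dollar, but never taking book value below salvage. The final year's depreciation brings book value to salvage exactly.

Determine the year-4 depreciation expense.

$12,338

Depreciable base = $118,498 − $9,400 = $109,098.
Year 1: ⌊$118,498 × 200%/7⌋ = $33,856. Book value $84,642.
Year 2: ⌊$84,642 × 200%/7⌋ = $24,183. Book value $60,459.
Year 3: ⌊$60,459 × 200%/7⌋ = $17,274. Book value $43,185.
Year 4: ⌊$43,185 × 200%/7⌋ = $12,338. Book value $30,847.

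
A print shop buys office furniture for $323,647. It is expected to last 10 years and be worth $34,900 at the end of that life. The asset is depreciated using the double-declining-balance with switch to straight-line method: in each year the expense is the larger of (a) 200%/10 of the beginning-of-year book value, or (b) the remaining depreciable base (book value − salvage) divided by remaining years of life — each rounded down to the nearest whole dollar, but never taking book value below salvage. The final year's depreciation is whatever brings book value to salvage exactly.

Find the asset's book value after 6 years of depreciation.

$84,844

Depreciable base = $323,647 − $34,900 = $288,747.
Year 1: DB = ⌊$323,647 × 200%/10⌋ = $64,729; SL = ⌊$288,747/10⌋ = $28,874 → take DB $64,729. Book value $258,918.
Year 2: DB = ⌊$258,918 × 200%/10⌋ = $51,783; SL = ⌊$224,018/9⌋ = $24,890 → take DB $51,783. Book value $207,135.
Year 3: DB = ⌊$207,135 × 200%/10⌋ = $41,427; SL = ⌊$172,235/8⌋ = $21,529 → take DB $41,427. Book value $165,708.
Year 4: DB = ⌊$165,708 × 200%/10⌋ = $33,141; SL = ⌊$130,808/7⌋ = $18,686 → take DB $33,141. Book value $132,567.
Year 5: DB = ⌊$132,567 × 200%/10⌋ = $26,513; SL = ⌊$97,667/6⌋ = $16,277 → take DB $26,513. Book value $106,054.
Year 6: DB = ⌊$106,054 × 200%/10⌋ = $21,210; SL = ⌊$71,154/5⌋ = $14,230 → take DB $21,210. Book value $84,844.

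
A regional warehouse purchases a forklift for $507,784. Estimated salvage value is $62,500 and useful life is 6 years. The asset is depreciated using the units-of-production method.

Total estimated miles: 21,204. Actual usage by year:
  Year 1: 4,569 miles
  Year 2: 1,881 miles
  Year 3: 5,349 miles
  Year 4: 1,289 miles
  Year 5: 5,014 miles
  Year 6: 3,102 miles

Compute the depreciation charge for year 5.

$105,294

Depreciable base = $507,784 − $62,500 = $445,284.
Rate = $445,284 / 21,204 miles = $21 per mile.
Year 1: 4,569 × $21 = $95,949. Book value $411,835.
Year 2: 1,881 × $21 = $39,501. Book value $372,334.
Year 3: 5,349 × $21 = $112,329. Book value $260,005.
Year 4: 1,289 × $21 = $27,069. Book value $232,936.
Year 5: 5,014 × $21 = $105,294. Book value $127,642.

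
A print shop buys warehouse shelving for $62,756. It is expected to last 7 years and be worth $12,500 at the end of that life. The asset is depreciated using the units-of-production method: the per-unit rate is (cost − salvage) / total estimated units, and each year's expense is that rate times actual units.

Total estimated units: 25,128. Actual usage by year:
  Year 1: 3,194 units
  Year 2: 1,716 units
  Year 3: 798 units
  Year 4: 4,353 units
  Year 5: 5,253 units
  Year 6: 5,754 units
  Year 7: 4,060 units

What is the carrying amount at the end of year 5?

$32,128

Depreciable base = $62,756 − $12,500 = $50,256.
Rate = $50,256 / 25,128 units = $2 per unit.
Year 1: 3,194 × $2 = $6,388. Book value $56,368.
Year 2: 1,716 × $2 = $3,432. Book value $52,936.
Year 3: 798 × $2 = $1,596. Book value $51,340.
Year 4: 4,353 × $2 = $8,706. Book value $42,634.
Year 5: 5,253 × $2 = $10,506. Book value $32,128.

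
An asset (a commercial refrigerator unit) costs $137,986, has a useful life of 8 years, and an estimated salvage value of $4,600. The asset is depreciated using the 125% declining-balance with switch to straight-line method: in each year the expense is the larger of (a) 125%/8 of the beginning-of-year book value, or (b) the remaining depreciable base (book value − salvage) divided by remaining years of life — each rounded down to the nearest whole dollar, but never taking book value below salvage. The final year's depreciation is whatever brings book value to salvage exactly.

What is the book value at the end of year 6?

Depreciable base = $137,986 − $4,600 = $133,386.
Year 1: DB = ⌊$137,986 × 125%/8⌋ = $21,560; SL = ⌊$133,386/8⌋ = $16,673 → take DB $21,560. Book value $116,426.
Year 2: DB = ⌊$116,426 × 125%/8⌋ = $18,191; SL = ⌊$111,826/7⌋ = $15,975 → take DB $18,191. Book value $98,235.
Year 3: DB = ⌊$98,235 × 125%/8⌋ = $15,349; SL = ⌊$93,635/6⌋ = $15,605 → take SL $15,605. Book value $82,630.
Year 4: DB = ⌊$82,630 × 125%/8⌋ = $12,910; SL = ⌊$78,030/5⌋ = $15,606 → take SL $15,606. Book value $67,024.
Year 5: DB = ⌊$67,024 × 125%/8⌋ = $10,472; SL = ⌊$62,424/4⌋ = $15,606 → take SL $15,606. Book value $51,418.
Year 6: DB = ⌊$51,418 × 125%/8⌋ = $8,034; SL = ⌊$46,818/3⌋ = $15,606 → take SL $15,606. Book value $35,812.

$35,812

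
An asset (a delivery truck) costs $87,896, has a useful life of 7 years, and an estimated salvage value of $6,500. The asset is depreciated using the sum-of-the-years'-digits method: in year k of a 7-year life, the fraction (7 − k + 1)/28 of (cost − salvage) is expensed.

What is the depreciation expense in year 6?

$5,814

Depreciable base = $87,896 − $6,500 = $81,396.
Sum of the years' digits = 7+6+5+4+3+2+1 = 28.
Year 1: $81,396 × 7/28 = $20,349. Book value $67,547.
Year 2: $81,396 × 6/28 = $17,442. Book value $50,105.
Year 3: $81,396 × 5/28 = $14,535. Book value $35,570.
Year 4: $81,396 × 4/28 = $11,628. Book value $23,942.
Year 5: $81,396 × 3/28 = $8,721. Book value $15,221.
Year 6: $81,396 × 2/28 = $5,814. Book value $9,407.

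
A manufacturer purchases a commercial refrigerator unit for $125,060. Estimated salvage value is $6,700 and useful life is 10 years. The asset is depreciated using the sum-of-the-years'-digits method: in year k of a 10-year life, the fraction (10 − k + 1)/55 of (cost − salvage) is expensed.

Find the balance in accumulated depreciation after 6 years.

Depreciable base = $125,060 − $6,700 = $118,360.
Sum of the years' digits = 10+9+8+7+6+5+4+3+2+1 = 55.
Year 1: $118,360 × 10/55 = $21,520. Book value $103,540.
Year 2: $118,360 × 9/55 = $19,368. Book value $84,172.
Year 3: $118,360 × 8/55 = $17,216. Book value $66,956.
Year 4: $118,360 × 7/55 = $15,064. Book value $51,892.
Year 5: $118,360 × 6/55 = $12,912. Book value $38,980.
Year 6: $118,360 × 5/55 = $10,760. Book value $28,220.
Accumulated through year 6 = $125,060 − $28,220 = $96,840.

$96,840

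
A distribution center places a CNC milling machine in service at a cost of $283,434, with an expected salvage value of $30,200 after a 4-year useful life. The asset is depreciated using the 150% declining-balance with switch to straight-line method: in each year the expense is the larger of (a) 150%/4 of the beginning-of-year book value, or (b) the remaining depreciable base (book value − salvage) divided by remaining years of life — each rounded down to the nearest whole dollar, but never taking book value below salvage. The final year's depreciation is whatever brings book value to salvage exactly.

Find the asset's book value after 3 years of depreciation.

$69,199

Depreciable base = $283,434 − $30,200 = $253,234.
Year 1: DB = ⌊$283,434 × 150%/4⌋ = $106,287; SL = ⌊$253,234/4⌋ = $63,308 → take DB $106,287. Book value $177,147.
Year 2: DB = ⌊$177,147 × 150%/4⌋ = $66,430; SL = ⌊$146,947/3⌋ = $48,982 → take DB $66,430. Book value $110,717.
Year 3: DB = ⌊$110,717 × 150%/4⌋ = $41,518; SL = ⌊$80,517/2⌋ = $40,258 → take DB $41,518. Book value $69,199.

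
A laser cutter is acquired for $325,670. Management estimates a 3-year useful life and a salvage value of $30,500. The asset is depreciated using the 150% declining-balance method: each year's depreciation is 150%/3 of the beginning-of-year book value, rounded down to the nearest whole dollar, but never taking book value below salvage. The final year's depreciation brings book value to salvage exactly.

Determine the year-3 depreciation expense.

Depreciable base = $325,670 − $30,500 = $295,170.
Year 1: ⌊$325,670 × 150%/3⌋ = $162,835. Book value $162,835.
Year 2: ⌊$162,835 × 150%/3⌋ = $81,417. Book value $81,418.
Year 3 (final): $81,418 − $30,500 = $50,918. Book value $30,500.

$50,918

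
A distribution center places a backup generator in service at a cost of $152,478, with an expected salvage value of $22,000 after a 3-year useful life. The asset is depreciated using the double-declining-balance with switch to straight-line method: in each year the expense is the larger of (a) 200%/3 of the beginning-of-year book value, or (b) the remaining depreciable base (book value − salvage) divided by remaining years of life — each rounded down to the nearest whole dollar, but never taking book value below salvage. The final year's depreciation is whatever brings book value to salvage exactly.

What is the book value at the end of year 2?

$22,000

Depreciable base = $152,478 − $22,000 = $130,478.
Year 1: DB = ⌊$152,478 × 200%/3⌋ = $101,652; SL = ⌊$130,478/3⌋ = $43,492 → take DB $101,652. Book value $50,826.
Year 2: DB = ⌊$50,826 × 200%/3⌋ = $33,884; SL = ⌊$28,826/2⌋ = $14,413 → take DB $33,884, capped at $28,826. Book value $22,000.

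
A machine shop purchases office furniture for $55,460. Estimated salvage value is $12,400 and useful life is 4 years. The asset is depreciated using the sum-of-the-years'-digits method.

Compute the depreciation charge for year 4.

Depreciable base = $55,460 − $12,400 = $43,060.
Sum of the years' digits = 4+3+2+1 = 10.
Year 1: $43,060 × 4/10 = $17,224. Book value $38,236.
Year 2: $43,060 × 3/10 = $12,918. Book value $25,318.
Year 3: $43,060 × 2/10 = $8,612. Book value $16,706.
Year 4: $43,060 × 1/10 = $4,306. Book value $12,400.

$4,306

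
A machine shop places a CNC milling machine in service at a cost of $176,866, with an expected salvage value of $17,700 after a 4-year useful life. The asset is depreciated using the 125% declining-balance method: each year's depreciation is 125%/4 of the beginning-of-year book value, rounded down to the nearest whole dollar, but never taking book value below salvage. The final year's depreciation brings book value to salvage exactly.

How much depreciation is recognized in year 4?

$39,774

Depreciable base = $176,866 − $17,700 = $159,166.
Year 1: ⌊$176,866 × 125%/4⌋ = $55,270. Book value $121,596.
Year 2: ⌊$121,596 × 125%/4⌋ = $37,998. Book value $83,598.
Year 3: ⌊$83,598 × 125%/4⌋ = $26,124. Book value $57,474.
Year 4 (final): $57,474 − $17,700 = $39,774. Book value $17,700.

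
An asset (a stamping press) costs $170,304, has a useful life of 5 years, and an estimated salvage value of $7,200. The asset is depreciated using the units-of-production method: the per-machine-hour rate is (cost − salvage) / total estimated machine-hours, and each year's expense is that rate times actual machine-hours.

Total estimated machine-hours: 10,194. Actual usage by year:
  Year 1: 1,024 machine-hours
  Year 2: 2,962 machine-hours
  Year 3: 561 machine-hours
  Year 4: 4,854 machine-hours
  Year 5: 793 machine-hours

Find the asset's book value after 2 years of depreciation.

Depreciable base = $170,304 − $7,200 = $163,104.
Rate = $163,104 / 10,194 machine-hours = $16 per machine-hour.
Year 1: 1,024 × $16 = $16,384. Book value $153,920.
Year 2: 2,962 × $16 = $47,392. Book value $106,528.

$106,528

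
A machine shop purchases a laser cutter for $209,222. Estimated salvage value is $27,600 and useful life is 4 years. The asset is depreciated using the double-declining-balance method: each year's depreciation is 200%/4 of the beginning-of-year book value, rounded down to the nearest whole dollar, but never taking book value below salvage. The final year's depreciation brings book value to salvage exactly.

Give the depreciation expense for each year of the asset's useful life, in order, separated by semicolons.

Depreciable base = $209,222 − $27,600 = $181,622.
Year 1: ⌊$209,222 × 200%/4⌋ = $104,611. Book value $104,611.
Year 2: ⌊$104,611 × 200%/4⌋ = $52,305. Book value $52,306.
Year 3: ⌊$52,306 × 200%/4⌋ = $26,153, capped at $24,706. Book value $27,600.
Year 4 (final): $27,600 − $27,600 = $0. Book value $27,600.

$104,611; $52,305; $24,706; $0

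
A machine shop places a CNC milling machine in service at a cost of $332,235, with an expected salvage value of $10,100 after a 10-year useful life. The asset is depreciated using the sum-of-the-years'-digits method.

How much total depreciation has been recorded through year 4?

$199,138

Depreciable base = $332,235 − $10,100 = $322,135.
Sum of the years' digits = 10+9+8+7+6+5+4+3+2+1 = 55.
Year 1: $322,135 × 10/55 = $58,570. Book value $273,665.
Year 2: $322,135 × 9/55 = $52,713. Book value $220,952.
Year 3: $322,135 × 8/55 = $46,856. Book value $174,096.
Year 4: $322,135 × 7/55 = $40,999. Book value $133,097.
Accumulated through year 4 = $332,235 − $133,097 = $199,138.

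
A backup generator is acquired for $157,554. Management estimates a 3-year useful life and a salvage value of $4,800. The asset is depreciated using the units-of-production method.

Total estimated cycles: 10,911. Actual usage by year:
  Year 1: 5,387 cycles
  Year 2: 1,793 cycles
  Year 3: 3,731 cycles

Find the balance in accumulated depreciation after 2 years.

Depreciable base = $157,554 − $4,800 = $152,754.
Rate = $152,754 / 10,911 cycles = $14 per cycle.
Year 1: 5,387 × $14 = $75,418. Book value $82,136.
Year 2: 1,793 × $14 = $25,102. Book value $57,034.
Accumulated through year 2 = $157,554 − $57,034 = $100,520.

$100,520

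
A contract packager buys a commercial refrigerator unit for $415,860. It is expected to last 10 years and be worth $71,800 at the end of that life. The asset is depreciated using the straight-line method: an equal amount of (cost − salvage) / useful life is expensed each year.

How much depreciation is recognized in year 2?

Depreciable base = $415,860 − $71,800 = $344,060.
Annual expense = $344,060 / 10 = $34,406.

$34,406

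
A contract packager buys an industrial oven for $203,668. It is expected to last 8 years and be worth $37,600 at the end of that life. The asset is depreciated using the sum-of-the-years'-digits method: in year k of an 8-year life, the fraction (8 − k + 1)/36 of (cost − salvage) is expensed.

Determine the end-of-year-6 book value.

$51,439

Depreciable base = $203,668 − $37,600 = $166,068.
Sum of the years' digits = 8+7+6+5+4+3+2+1 = 36.
Year 1: $166,068 × 8/36 = $36,904. Book value $166,764.
Year 2: $166,068 × 7/36 = $32,291. Book value $134,473.
Year 3: $166,068 × 6/36 = $27,678. Book value $106,795.
Year 4: $166,068 × 5/36 = $23,065. Book value $83,730.
Year 5: $166,068 × 4/36 = $18,452. Book value $65,278.
Year 6: $166,068 × 3/36 = $13,839. Book value $51,439.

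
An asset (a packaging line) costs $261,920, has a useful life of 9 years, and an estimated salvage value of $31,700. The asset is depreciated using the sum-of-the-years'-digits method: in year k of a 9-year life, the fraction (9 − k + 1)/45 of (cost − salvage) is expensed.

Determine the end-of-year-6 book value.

$62,396

Depreciable base = $261,920 − $31,700 = $230,220.
Sum of the years' digits = 9+8+7+6+5+4+3+2+1 = 45.
Year 1: $230,220 × 9/45 = $46,044. Book value $215,876.
Year 2: $230,220 × 8/45 = $40,928. Book value $174,948.
Year 3: $230,220 × 7/45 = $35,812. Book value $139,136.
Year 4: $230,220 × 6/45 = $30,696. Book value $108,440.
Year 5: $230,220 × 5/45 = $25,580. Book value $82,860.
Year 6: $230,220 × 4/45 = $20,464. Book value $62,396.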